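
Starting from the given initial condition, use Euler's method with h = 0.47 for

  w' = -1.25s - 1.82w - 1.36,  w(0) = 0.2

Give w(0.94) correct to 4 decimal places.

-1.0036

Euler: w_{n+1} = w_n + h·f(s_n, w_n).
s=0.000000, w=0.200000: f=-1.724000 → w ← 0.200000 + 0.47·(-1.724000) = -0.610280
s=0.470000, w=-0.610280: f=-0.836790 → w ← -0.610280 + 0.47·(-0.836790) = -1.003571
w(0.94) ≈ -1.0036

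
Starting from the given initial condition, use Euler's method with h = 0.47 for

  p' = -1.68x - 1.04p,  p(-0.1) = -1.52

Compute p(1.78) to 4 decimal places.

-1.5430

Euler: p_{n+1} = p_n + h·f(x_n, p_n).
x=-0.100000, p=-1.520000: f=1.748800 → p ← -1.520000 + 0.47·1.748800 = -0.698064
x=0.370000, p=-0.698064: f=0.104387 → p ← -0.698064 + 0.47·0.104387 = -0.649002
x=0.840000, p=-0.649002: f=-0.736238 → p ← -0.649002 + 0.47·(-0.736238) = -0.995034
x=1.310000, p=-0.995034: f=-1.165965 → p ← -0.995034 + 0.47·(-1.165965) = -1.543037
p(1.78) ≈ -1.5430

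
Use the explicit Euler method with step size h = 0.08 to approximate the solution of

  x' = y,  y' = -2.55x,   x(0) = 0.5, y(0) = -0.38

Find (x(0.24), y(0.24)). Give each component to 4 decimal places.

0.3848, -0.6657

Euler on (x,y): x_{n+1} = x_n + h·x', y_{n+1} = y_n + h·y'.
0.000000: (0.500000, -0.380000); f=(-0.380000, -1.275000) → (0.469600, -0.482000)
0.080000: (0.469600, -0.482000); f=(-0.482000, -1.197480) → (0.431040, -0.577798)
0.160000: (0.431040, -0.577798); f=(-0.577798, -1.099152) → (0.384816, -0.665731)
(x(0.24), y(0.24)) ≈ (0.3848, -0.6657)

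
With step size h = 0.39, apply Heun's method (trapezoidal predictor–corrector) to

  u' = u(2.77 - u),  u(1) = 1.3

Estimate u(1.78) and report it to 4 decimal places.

2.3664

Heun: k1 = f(t_n, u_n); k2 = f(t_n + h, u_n + h·k1); u_{n+1} = u_n + (h/2)·(k1 + k2).
t=1.000000, u=1.300000:
  k1 = f(1.000000, 1.300000) = 1.911000
  k2 = f(1.390000, 2.045290) = 1.482242
  u ← 1.300000 + (0.39/2)·(1.911000 + 1.482242) = 1.961682
t=1.390000, u=1.961682:
  k1 = f(1.390000, 1.961682) = 1.585663
  k2 = f(1.780000, 2.580091) = 0.489983
  u ← 1.961682 + (0.39/2)·(1.585663 + 0.489983) = 2.366433
u(1.78) ≈ 2.3664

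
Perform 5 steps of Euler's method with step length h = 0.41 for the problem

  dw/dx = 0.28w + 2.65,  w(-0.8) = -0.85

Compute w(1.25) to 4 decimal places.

5.3679

Euler: w_{n+1} = w_n + h·f(x_n, w_n).
x=-0.800000, w=-0.850000: f=2.412000 → w ← -0.850000 + 0.41·2.412000 = 0.138920
x=-0.390000, w=0.138920: f=2.688898 → w ← 0.138920 + 0.41·2.688898 = 1.241368
x=0.020000, w=1.241368: f=2.997583 → w ← 1.241368 + 0.41·2.997583 = 2.470377
x=0.430000, w=2.470377: f=3.341706 → w ← 2.470377 + 0.41·3.341706 = 3.840476
x=0.840000, w=3.840476: f=3.725333 → w ← 3.840476 + 0.41·3.725333 = 5.367863
w(1.25) ≈ 5.3679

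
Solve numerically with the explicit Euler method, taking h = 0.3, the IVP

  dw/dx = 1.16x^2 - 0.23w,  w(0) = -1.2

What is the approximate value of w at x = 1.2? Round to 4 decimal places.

-0.4759

Euler: w_{n+1} = w_n + h·f(x_n, w_n).
x=0.000000, w=-1.200000: f=0.276000 → w ← -1.200000 + 0.3·0.276000 = -1.117200
x=0.300000, w=-1.117200: f=0.361356 → w ← -1.117200 + 0.3·0.361356 = -1.008793
x=0.600000, w=-1.008793: f=0.649622 → w ← -1.008793 + 0.3·0.649622 = -0.813906
x=0.900000, w=-0.813906: f=1.126798 → w ← -0.813906 + 0.3·1.126798 = -0.475867
w(1.2) ≈ -0.4759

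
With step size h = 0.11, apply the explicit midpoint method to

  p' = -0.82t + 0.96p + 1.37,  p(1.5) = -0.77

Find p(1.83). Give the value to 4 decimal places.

Midpoint: k1 = f(t_n, p_n); k2 = f(t_n + h/2, p_n + (h/2)·k1); p_{n+1} = p_n + h·k2.
t=1.500000, p=-0.770000:
  k1 = f(1.500000, -0.770000) = -0.599200
  k2 = f(1.555000, -0.802956) = -0.675938
  p ← -0.770000 + 0.11·(-0.675938) = -0.844353
t=1.610000, p=-0.844353:
  k1 = f(1.610000, -0.844353) = -0.760779
  k2 = f(1.665000, -0.886196) = -0.846048
  p ← -0.844353 + 0.11·(-0.846048) = -0.937418
t=1.720000, p=-0.937418:
  k1 = f(1.720000, -0.937418) = -0.940322
  k2 = f(1.775000, -0.989136) = -1.035071
  p ← -0.937418 + 0.11·(-1.035071) = -1.051276
p(1.83) ≈ -1.0513

-1.0513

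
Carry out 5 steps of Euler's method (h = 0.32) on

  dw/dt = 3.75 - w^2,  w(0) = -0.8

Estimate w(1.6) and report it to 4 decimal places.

1.9385

Euler: w_{n+1} = w_n + h·f(t_n, w_n).
t=0.000000, w=-0.800000: f=3.110000 → w ← -0.800000 + 0.32·3.110000 = 0.195200
t=0.320000, w=0.195200: f=3.711897 → w ← 0.195200 + 0.32·3.711897 = 1.383007
t=0.640000, w=1.383007: f=1.837292 → w ← 1.383007 + 0.32·1.837292 = 1.970940
t=0.960000, w=1.970940: f=-0.134606 → w ← 1.970940 + 0.32·(-0.134606) = 1.927866
t=1.280000, w=1.927866: f=0.033331 → w ← 1.927866 + 0.32·0.033331 = 1.938532
w(1.6) ≈ 1.9385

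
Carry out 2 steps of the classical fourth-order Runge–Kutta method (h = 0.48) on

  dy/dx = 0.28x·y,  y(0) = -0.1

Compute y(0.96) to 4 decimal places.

RK4: k1 = f(x_n, y_n); k2 = f(x_n + h/2, y_n + (h/2)·k1); k3 = f(x_n + h/2, y_n + (h/2)·k2); k4 = f(x_n + h, y_n + h·k3); y_{n+1} = y_n + (h/6)·(k1 + 2k2 + 2k3 + k4).
x=0.000000, y=-0.100000:
  k1 = f(0.000000, -0.100000) = 0.000000
  k2 = f(0.240000, -0.100000) = -0.006720
  k3 = f(0.240000, -0.101613) = -0.006828
  k4 = f(0.480000, -0.103278) = -0.013881
  y ← -0.100000 + (0.48/6)·(k1 + 2k2 + 2k3 + k4) = -0.103278
x=0.480000, y=-0.103278:
  k1 = f(0.480000, -0.103278) = -0.013881
  k2 = f(0.720000, -0.106610) = -0.021492
  k3 = f(0.720000, -0.108436) = -0.021861
  k4 = f(0.960000, -0.113771) = -0.030582
  y ← -0.103278 + (0.48/6)·(k1 + 2k2 + 2k3 + k4) = -0.113772
y(0.96) ≈ -0.1138

-0.1138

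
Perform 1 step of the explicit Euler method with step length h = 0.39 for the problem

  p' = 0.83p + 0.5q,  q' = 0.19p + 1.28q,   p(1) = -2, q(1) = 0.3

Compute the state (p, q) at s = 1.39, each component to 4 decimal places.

-2.5889, 0.3016

Euler on (p,q): p_{n+1} = p_n + h·p', q_{n+1} = q_n + h·q'.
1.000000: (-2.000000, 0.300000); f=(-1.510000, 0.004000) → (-2.588900, 0.301560)
(p(1.39), q(1.39)) ≈ (-2.5889, 0.3016)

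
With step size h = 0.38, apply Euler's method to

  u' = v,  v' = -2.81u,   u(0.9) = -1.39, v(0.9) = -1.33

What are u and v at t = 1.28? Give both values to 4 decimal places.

-1.8954, 0.1542

Euler on (u,v): u_{n+1} = u_n + h·u', v_{n+1} = v_n + h·v'.
0.900000: (-1.390000, -1.330000); f=(-1.330000, 3.905900) → (-1.895400, 0.154242)
(u(1.28), v(1.28)) ≈ (-1.8954, 0.1542)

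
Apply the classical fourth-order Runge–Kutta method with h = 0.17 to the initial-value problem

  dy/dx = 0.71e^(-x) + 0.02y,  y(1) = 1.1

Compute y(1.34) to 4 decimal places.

1.1831

RK4: k1 = f(x_n, y_n); k2 = f(x_n + h/2, y_n + (h/2)·k1); k3 = f(x_n + h/2, y_n + (h/2)·k2); k4 = f(x_n + h, y_n + h·k3); y_{n+1} = y_n + (h/6)·(k1 + 2k2 + 2k3 + k4).
x=1.000000, y=1.100000:
  k1 = f(1.000000, 1.100000) = 0.283194
  k2 = f(1.085000, 1.124072) = 0.262392
  k3 = f(1.085000, 1.122303) = 0.262356
  k4 = f(1.170000, 1.144601) = 0.243253
  y ← 1.100000 + (0.17/6)·(k1 + 2k2 + 2k3 + k4) = 1.144652
x=1.170000, y=1.144652:
  k1 = f(1.170000, 1.144652) = 0.243254
  k2 = f(1.255000, 1.165328) = 0.225710
  k3 = f(1.255000, 1.163837) = 0.225681
  k4 = f(1.340000, 1.183017) = 0.209571
  y ← 1.144652 + (0.17/6)·(k1 + 2k2 + 2k3 + k4) = 1.183061
y(1.34) ≈ 1.1831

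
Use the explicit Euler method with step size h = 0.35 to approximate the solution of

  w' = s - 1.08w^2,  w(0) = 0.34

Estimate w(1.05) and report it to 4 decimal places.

0.5744

Euler: w_{n+1} = w_n + h·f(s_n, w_n).
s=0.000000, w=0.340000: f=-0.124848 → w ← 0.340000 + 0.35·(-0.124848) = 0.296303
s=0.350000, w=0.296303: f=0.255181 → w ← 0.296303 + 0.35·0.255181 = 0.385616
s=0.700000, w=0.385616: f=0.539404 → w ← 0.385616 + 0.35·0.539404 = 0.574408
w(1.05) ≈ 0.5744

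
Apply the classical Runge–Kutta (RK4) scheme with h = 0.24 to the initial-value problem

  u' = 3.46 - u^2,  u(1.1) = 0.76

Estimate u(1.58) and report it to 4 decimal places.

1.6138

RK4: k1 = f(x_n, u_n); k2 = f(x_n + h/2, u_n + (h/2)·k1); k3 = f(x_n + h/2, u_n + (h/2)·k2); k4 = f(x_n + h, u_n + h·k3); u_{n+1} = u_n + (h/6)·(k1 + 2k2 + 2k3 + k4).
x=1.100000, u=0.760000:
  k1 = f(1.100000, 0.760000) = 2.882400
  k2 = f(1.220000, 1.105888) = 2.237012
  k3 = f(1.220000, 1.028441) = 2.402308
  k4 = f(1.340000, 1.336554) = 1.673623
  u ← 0.760000 + (0.24/6)·(k1 + 2k2 + 2k3 + k4) = 1.313387
x=1.340000, u=1.313387:
  k1 = f(1.340000, 1.313387) = 1.735016
  k2 = f(1.460000, 1.521588) = 1.144769
  k3 = f(1.460000, 1.450759) = 1.355299
  k4 = f(1.580000, 1.638658) = 0.774799
  u ← 1.313387 + (0.24/6)·(k1 + 2k2 + 2k3 + k4) = 1.613785
u(1.58) ≈ 1.6138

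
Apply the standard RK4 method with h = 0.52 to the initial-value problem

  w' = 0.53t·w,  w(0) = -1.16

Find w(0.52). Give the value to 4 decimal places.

-1.2462

RK4: k1 = f(t_n, w_n); k2 = f(t_n + h/2, w_n + (h/2)·k1); k3 = f(t_n + h/2, w_n + (h/2)·k2); k4 = f(t_n + h, w_n + h·k3); w_{n+1} = w_n + (h/6)·(k1 + 2k2 + 2k3 + k4).
t=0.000000, w=-1.160000:
  k1 = f(0.000000, -1.160000) = 0.000000
  k2 = f(0.260000, -1.160000) = -0.159848
  k3 = f(0.260000, -1.201560) = -0.165575
  k4 = f(0.520000, -1.246099) = -0.343425
  w ← -1.160000 + (0.52/6)·(k1 + 2k2 + 2k3 + k4) = -1.246170
w(0.52) ≈ -1.2462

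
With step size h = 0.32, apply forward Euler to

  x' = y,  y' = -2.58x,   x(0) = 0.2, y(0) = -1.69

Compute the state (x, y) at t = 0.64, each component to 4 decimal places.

Euler on (x,y): x_{n+1} = x_n + h·x', y_{n+1} = y_n + h·y'.
0.000000: (0.200000, -1.690000); f=(-1.690000, -0.516000) → (-0.340800, -1.855120)
0.320000: (-0.340800, -1.855120); f=(-1.855120, 0.879264) → (-0.934438, -1.573756)
(x(0.64), y(0.64)) ≈ (-0.9344, -1.5738)

-0.9344, -1.5738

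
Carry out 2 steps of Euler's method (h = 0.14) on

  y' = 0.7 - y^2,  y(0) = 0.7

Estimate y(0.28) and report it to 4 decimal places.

Euler: y_{n+1} = y_n + h·f(s_n, y_n).
s=0.000000, y=0.700000: f=0.210000 → y ← 0.700000 + 0.14·0.210000 = 0.729400
s=0.140000, y=0.729400: f=0.167976 → y ← 0.729400 + 0.14·0.167976 = 0.752917
y(0.28) ≈ 0.7529

0.7529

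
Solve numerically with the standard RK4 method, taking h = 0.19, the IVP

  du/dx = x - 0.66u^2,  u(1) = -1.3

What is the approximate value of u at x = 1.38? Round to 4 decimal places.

RK4: k1 = f(x_n, u_n); k2 = f(x_n + h/2, u_n + (h/2)·k1); k3 = f(x_n + h/2, u_n + (h/2)·k2); k4 = f(x_n + h, u_n + h·k3); u_{n+1} = u_n + (h/6)·(k1 + 2k2 + 2k3 + k4).
x=1.000000, u=-1.300000:
  k1 = f(1.000000, -1.300000) = -0.115400
  k2 = f(1.095000, -1.310963) = -0.039292
  k3 = f(1.095000, -1.303733) = -0.026815
  k4 = f(1.190000, -1.305095) = 0.065840
  u ← -1.300000 + (0.19/6)·(k1 + 2k2 + 2k3 + k4) = -1.305756
x=1.190000, u=-1.305756:
  k1 = f(1.190000, -1.305756) = 0.064701
  k2 = f(1.285000, -1.299610) = 0.170270
  k3 = f(1.285000, -1.289580) = 0.187408
  k4 = f(1.380000, -1.270149) = 0.315237
  u ← -1.305756 + (0.19/6)·(k1 + 2k2 + 2k3 + k4) = -1.271072
u(1.38) ≈ -1.2711

-1.2711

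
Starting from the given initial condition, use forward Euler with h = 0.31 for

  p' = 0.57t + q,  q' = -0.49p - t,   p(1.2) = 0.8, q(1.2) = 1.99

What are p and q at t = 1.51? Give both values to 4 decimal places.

1.6289, 1.4965

Euler on (p,q): p_{n+1} = p_n + h·p', q_{n+1} = q_n + h·q'.
1.200000: (0.800000, 1.990000); f=(2.674000, -1.592000) → (1.628940, 1.496480)
(p(1.51), q(1.51)) ≈ (1.6289, 1.4965)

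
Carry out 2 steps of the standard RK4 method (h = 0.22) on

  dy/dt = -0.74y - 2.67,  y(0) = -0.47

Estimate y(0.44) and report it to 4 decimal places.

RK4: k1 = f(t_n, y_n); k2 = f(t_n + h/2, y_n + (h/2)·k1); k3 = f(t_n + h/2, y_n + (h/2)·k2); k4 = f(t_n + h, y_n + h·k3); y_{n+1} = y_n + (h/6)·(k1 + 2k2 + 2k3 + k4).
t=0.000000, y=-0.470000:
  k1 = f(0.000000, -0.470000) = -2.322200
  k2 = f(0.110000, -0.725442) = -2.133173
  k3 = f(0.110000, -0.704649) = -2.148560
  k4 = f(0.220000, -0.942683) = -1.972414
  y ← -0.470000 + (0.22/6)·(k1 + 2k2 + 2k3 + k4) = -0.941463
t=0.220000, y=-0.941463:
  k1 = f(0.220000, -0.941463) = -1.973317
  k2 = f(0.330000, -1.158528) = -1.812689
  k3 = f(0.330000, -1.140859) = -1.825765
  k4 = f(0.440000, -1.343131) = -1.676083
  y ← -0.941463 + (0.22/6)·(k1 + 2k2 + 2k3 + k4) = -1.342094
y(0.44) ≈ -1.3421

-1.3421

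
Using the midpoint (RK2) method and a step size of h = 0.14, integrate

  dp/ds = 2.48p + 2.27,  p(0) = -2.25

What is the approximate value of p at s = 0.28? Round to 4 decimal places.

Midpoint: k1 = f(s_n, p_n); k2 = f(s_n + h/2, p_n + (h/2)·k1); p_{n+1} = p_n + h·k2.
s=0.000000, p=-2.250000:
  k1 = f(0.000000, -2.250000) = -3.310000
  k2 = f(0.070000, -2.481700) = -3.884616
  p ← -2.250000 + 0.14·(-3.884616) = -2.793846
s=0.140000, p=-2.793846:
  k1 = f(0.140000, -2.793846) = -4.658739
  k2 = f(0.210000, -3.119958) = -5.467496
  p ← -2.793846 + 0.14·(-5.467496) = -3.559296
p(0.28) ≈ -3.5593

-3.5593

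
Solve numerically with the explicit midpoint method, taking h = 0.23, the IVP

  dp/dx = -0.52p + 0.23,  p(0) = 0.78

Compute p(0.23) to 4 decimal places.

0.7420

Midpoint: k1 = f(x_n, p_n); k2 = f(x_n + h/2, p_n + (h/2)·k1); p_{n+1} = p_n + h·k2.
x=0.000000, p=0.780000:
  k1 = f(0.000000, 0.780000) = -0.175600
  k2 = f(0.115000, 0.759806) = -0.165099
  p ← 0.780000 + 0.23·(-0.165099) = 0.742027
p(0.23) ≈ 0.7420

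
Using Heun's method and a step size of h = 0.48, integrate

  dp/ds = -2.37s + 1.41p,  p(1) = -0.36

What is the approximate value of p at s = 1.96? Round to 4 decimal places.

Heun: k1 = f(s_n, p_n); k2 = f(s_n + h, p_n + h·k1); p_{n+1} = p_n + (h/2)·(k1 + k2).
s=1.000000, p=-0.360000:
  k1 = f(1.000000, -0.360000) = -2.877600
  k2 = f(1.480000, -1.741248) = -5.962760
  p ← -0.360000 + (0.48/2)·(-2.877600 + (-5.962760)) = -2.481686
s=1.480000, p=-2.481686:
  k1 = f(1.480000, -2.481686) = -7.006778
  k2 = f(1.960000, -5.844940) = -12.886565
  p ← -2.481686 + (0.48/2)·(-7.006778 + (-12.886565)) = -7.256089
p(1.96) ≈ -7.2561

-7.2561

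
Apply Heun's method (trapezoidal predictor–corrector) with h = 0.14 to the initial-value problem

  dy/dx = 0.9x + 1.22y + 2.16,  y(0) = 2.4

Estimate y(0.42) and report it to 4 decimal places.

Heun: k1 = f(x_n, y_n); k2 = f(x_n + h, y_n + h·k1); y_{n+1} = y_n + (h/2)·(k1 + k2).
x=0.000000, y=2.400000:
  k1 = f(0.000000, 2.400000) = 5.088000
  k2 = f(0.140000, 3.112320) = 6.083030
  y ← 2.400000 + (0.14/2)·(5.088000 + 6.083030) = 3.181972
x=0.140000, y=3.181972:
  k1 = f(0.140000, 3.181972) = 6.168006
  k2 = f(0.280000, 4.045493) = 7.347501
  y ← 3.181972 + (0.14/2)·(6.168006 + 7.347501) = 4.128058
x=0.280000, y=4.128058:
  k1 = f(0.280000, 4.128058) = 7.448230
  k2 = f(0.420000, 5.170810) = 8.846388
  y ← 4.128058 + (0.14/2)·(7.448230 + 8.846388) = 5.268681
y(0.42) ≈ 5.2687

5.2687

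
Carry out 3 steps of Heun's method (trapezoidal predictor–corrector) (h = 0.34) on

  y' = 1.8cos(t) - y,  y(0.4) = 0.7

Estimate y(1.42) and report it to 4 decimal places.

Heun: k1 = f(t_n, y_n); k2 = f(t_n + h, y_n + h·k1); y_{n+1} = y_n + (h/2)·(k1 + k2).
t=0.400000, y=0.700000:
  k1 = f(0.400000, 0.700000) = 0.957910
  k2 = f(0.740000, 1.025689) = 0.303554
  y ← 0.700000 + (0.34/2)·(0.957910 + 0.303554) = 0.914449
t=0.740000, y=0.914449:
  k1 = f(0.740000, 0.914449) = 0.414795
  k2 = f(1.080000, 1.055479) = -0.207088
  y ← 0.914449 + (0.34/2)·(0.414795 + (-0.207088)) = 0.949759
t=1.080000, y=0.949759:
  k1 = f(1.080000, 0.949759) = -0.101368
  k2 = f(1.420000, 0.915294) = -0.644888
  y ← 0.949759 + (0.34/2)·(-0.101368 + (-0.644888)) = 0.822895
y(1.42) ≈ 0.8229

0.8229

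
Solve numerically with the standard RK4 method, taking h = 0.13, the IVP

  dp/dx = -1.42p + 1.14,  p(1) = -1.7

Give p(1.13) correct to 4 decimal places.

RK4: k1 = f(x_n, p_n); k2 = f(x_n + h/2, p_n + (h/2)·k1); k3 = f(x_n + h/2, p_n + (h/2)·k2); k4 = f(x_n + h, p_n + h·k3); p_{n+1} = p_n + (h/6)·(k1 + 2k2 + 2k3 + k4).
x=1.000000, p=-1.700000:
  k1 = f(1.000000, -1.700000) = 3.554000
  k2 = f(1.065000, -1.468990) = 3.225966
  k3 = f(1.065000, -1.490312) = 3.256243
  k4 = f(1.130000, -1.276688) = 2.952897
  p ← -1.700000 + (0.13/6)·(k1 + 2k2 + 2k3 + k4) = -1.278121
p(1.13) ≈ -1.2781

-1.2781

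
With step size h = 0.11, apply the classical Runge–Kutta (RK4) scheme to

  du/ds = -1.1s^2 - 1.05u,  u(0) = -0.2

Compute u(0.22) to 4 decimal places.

-0.1624

RK4: k1 = f(s_n, u_n); k2 = f(s_n + h/2, u_n + (h/2)·k1); k3 = f(s_n + h/2, u_n + (h/2)·k2); k4 = f(s_n + h, u_n + h·k3); u_{n+1} = u_n + (h/6)·(k1 + 2k2 + 2k3 + k4).
s=0.000000, u=-0.200000:
  k1 = f(0.000000, -0.200000) = 0.210000
  k2 = f(0.055000, -0.188450) = 0.194545
  k3 = f(0.055000, -0.189300) = 0.195438
  k4 = f(0.110000, -0.178502) = 0.174117
  u ← -0.200000 + (0.11/6)·(k1 + 2k2 + 2k3 + k4) = -0.178658
s=0.110000, u=-0.178658:
  k1 = f(0.110000, -0.178658) = 0.174281
  k2 = f(0.165000, -0.169073) = 0.147579
  k3 = f(0.165000, -0.170542) = 0.149121
  k4 = f(0.220000, -0.162255) = 0.117128
  u ← -0.178658 + (0.11/6)·(k1 + 2k2 + 2k3 + k4) = -0.162437
u(0.22) ≈ -0.1624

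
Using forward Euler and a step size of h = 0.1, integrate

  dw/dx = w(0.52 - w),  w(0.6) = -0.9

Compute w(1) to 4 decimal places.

Euler: w_{n+1} = w_n + h·f(x_n, w_n).
x=0.600000, w=-0.900000: f=-1.278000 → w ← -0.900000 + 0.1·(-1.278000) = -1.027800
x=0.700000, w=-1.027800: f=-1.590829 → w ← -1.027800 + 0.1·(-1.590829) = -1.186883
x=0.800000, w=-1.186883: f=-2.025870 → w ← -1.186883 + 0.1·(-2.025870) = -1.389470
x=0.900000, w=-1.389470: f=-2.653151 → w ← -1.389470 + 0.1·(-2.653151) = -1.654785
w(1) ≈ -1.6548

-1.6548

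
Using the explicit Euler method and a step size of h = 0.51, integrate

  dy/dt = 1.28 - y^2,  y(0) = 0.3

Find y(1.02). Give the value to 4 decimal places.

Euler: y_{n+1} = y_n + h·f(t_n, y_n).
t=0.000000, y=0.300000: f=1.190000 → y ← 0.300000 + 0.51·1.190000 = 0.906900
t=0.510000, y=0.906900: f=0.457532 → y ← 0.906900 + 0.51·0.457532 = 1.140242
y(1.02) ≈ 1.1402

1.1402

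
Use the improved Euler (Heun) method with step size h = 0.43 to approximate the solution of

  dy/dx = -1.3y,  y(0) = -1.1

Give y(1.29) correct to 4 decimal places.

-0.2343

Heun: k1 = f(x_n, y_n); k2 = f(x_n + h, y_n + h·k1); y_{n+1} = y_n + (h/2)·(k1 + k2).
x=0.000000, y=-1.100000:
  k1 = f(0.000000, -1.100000) = 1.430000
  k2 = f(0.430000, -0.485100) = 0.630630
  y ← -1.100000 + (0.43/2)·(1.430000 + 0.630630) = -0.656965
x=0.430000, y=-0.656965:
  k1 = f(0.430000, -0.656965) = 0.854054
  k2 = f(0.860000, -0.289721) = 0.376638
  y ← -0.656965 + (0.43/2)·(0.854054 + 0.376638) = -0.392366
x=0.860000, y=-0.392366:
  k1 = f(0.860000, -0.392366) = 0.510076
  k2 = f(1.290000, -0.173033) = 0.224943
  y ← -0.392366 + (0.43/2)·(0.510076 + 0.224943) = -0.234337
y(1.29) ≈ -0.2343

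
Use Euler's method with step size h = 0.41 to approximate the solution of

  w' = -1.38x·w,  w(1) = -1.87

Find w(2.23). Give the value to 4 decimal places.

Euler: w_{n+1} = w_n + h·f(x_n, w_n).
x=1.000000, w=-1.870000: f=2.580600 → w ← -1.870000 + 0.41·2.580600 = -0.811954
x=1.410000, w=-0.811954: f=1.579900 → w ← -0.811954 + 0.41·1.579900 = -0.164195
x=1.820000, w=-0.164195: f=0.412392 → w ← -0.164195 + 0.41·0.412392 = 0.004886
w(2.23) ≈ 0.0049

0.0049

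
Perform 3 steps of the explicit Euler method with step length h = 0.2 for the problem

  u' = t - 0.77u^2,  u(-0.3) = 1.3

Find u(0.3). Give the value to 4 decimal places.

Euler: u_{n+1} = u_n + h·f(t_n, u_n).
t=-0.300000, u=1.300000: f=-1.601300 → u ← 1.300000 + 0.2·(-1.601300) = 0.979740
t=-0.100000, u=0.979740: f=-0.839116 → u ← 0.979740 + 0.2·(-0.839116) = 0.811917
t=0.100000, u=0.811917: f=-0.407591 → u ← 0.811917 + 0.2·(-0.407591) = 0.730399
u(0.3) ≈ 0.7304

0.7304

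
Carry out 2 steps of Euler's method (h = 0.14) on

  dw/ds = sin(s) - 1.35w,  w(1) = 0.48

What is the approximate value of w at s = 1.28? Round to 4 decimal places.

0.5385

Euler: w_{n+1} = w_n + h·f(s_n, w_n).
s=1.000000, w=0.480000: f=0.193471 → w ← 0.480000 + 0.14·0.193471 = 0.507086
s=1.140000, w=0.507086: f=0.224067 → w ← 0.507086 + 0.14·0.224067 = 0.538455
w(1.28) ≈ 0.5385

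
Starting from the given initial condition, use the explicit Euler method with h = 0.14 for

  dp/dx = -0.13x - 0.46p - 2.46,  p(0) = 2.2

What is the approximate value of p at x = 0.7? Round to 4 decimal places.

Euler: p_{n+1} = p_n + h·f(x_n, p_n).
x=0.000000, p=2.200000: f=-3.472000 → p ← 2.200000 + 0.14·(-3.472000) = 1.713920
x=0.140000, p=1.713920: f=-3.266603 → p ← 1.713920 + 0.14·(-3.266603) = 1.256596
x=0.280000, p=1.256596: f=-3.074434 → p ← 1.256596 + 0.14·(-3.074434) = 0.826175
x=0.420000, p=0.826175: f=-2.894640 → p ← 0.826175 + 0.14·(-2.894640) = 0.420925
x=0.560000, p=0.420925: f=-2.726426 → p ← 0.420925 + 0.14·(-2.726426) = 0.039226
p(0.7) ≈ 0.0392

0.0392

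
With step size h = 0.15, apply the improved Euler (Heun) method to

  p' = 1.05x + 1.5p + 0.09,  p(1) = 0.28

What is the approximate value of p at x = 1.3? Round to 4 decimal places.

0.9187

Heun: k1 = f(x_n, p_n); k2 = f(x_n + h, p_n + h·k1); p_{n+1} = p_n + (h/2)·(k1 + k2).
x=1.000000, p=0.280000:
  k1 = f(1.000000, 0.280000) = 1.560000
  k2 = f(1.150000, 0.514000) = 2.068500
  p ← 0.280000 + (0.15/2)·(1.560000 + 2.068500) = 0.552137
x=1.150000, p=0.552137:
  k1 = f(1.150000, 0.552137) = 2.125706
  k2 = f(1.300000, 0.870993) = 2.761490
  p ← 0.552137 + (0.15/2)·(2.125706 + 2.761490) = 0.918677
p(1.3) ≈ 0.9187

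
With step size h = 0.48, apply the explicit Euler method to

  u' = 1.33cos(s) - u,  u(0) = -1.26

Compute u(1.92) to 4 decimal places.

0.4244

Euler: u_{n+1} = u_n + h·f(s_n, u_n).
s=0.000000, u=-1.260000: f=2.590000 → u ← -1.260000 + 0.48·2.590000 = -0.016800
s=0.480000, u=-0.016800: f=1.196503 → u ← -0.016800 + 0.48·1.196503 = 0.557522
s=0.960000, u=0.557522: f=0.205260 → u ← 0.557522 + 0.48·0.205260 = 0.656046
s=1.440000, u=0.656046: f=-0.482583 → u ← 0.656046 + 0.48·(-0.482583) = 0.424407
u(1.92) ≈ 0.4244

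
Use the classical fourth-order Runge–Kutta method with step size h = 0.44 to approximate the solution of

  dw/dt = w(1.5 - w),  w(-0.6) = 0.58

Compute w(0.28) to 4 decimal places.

RK4: k1 = f(t_n, w_n); k2 = f(t_n + h/2, w_n + (h/2)·k1); k3 = f(t_n + h/2, w_n + (h/2)·k2); k4 = f(t_n + h, w_n + h·k3); w_{n+1} = w_n + (h/6)·(k1 + 2k2 + 2k3 + k4).
t=-0.600000, w=0.580000:
  k1 = f(-0.600000, 0.580000) = 0.533600
  k2 = f(-0.380000, 0.697392) = 0.559732
  k3 = f(-0.380000, 0.703141) = 0.560304
  k4 = f(-0.160000, 0.826534) = 0.556643
  w ← 0.580000 + (0.44/6)·(k1 + 2k2 + 2k3 + k4) = 0.824223
t=-0.160000, w=0.824223:
  k1 = f(-0.160000, 0.824223) = 0.556991
  k2 = f(0.060000, 0.946761) = 0.523785
  k3 = f(0.060000, 0.939456) = 0.526606
  k4 = f(0.280000, 1.055930) = 0.468907
  w ← 0.824223 + (0.44/6)·(k1 + 2k2 + 2k3 + k4) = 1.053513
w(0.28) ≈ 1.0535

1.0535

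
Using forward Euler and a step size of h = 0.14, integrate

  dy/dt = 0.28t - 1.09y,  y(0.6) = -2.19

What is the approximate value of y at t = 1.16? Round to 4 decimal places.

Euler: y_{n+1} = y_n + h·f(t_n, y_n).
t=0.600000, y=-2.190000: f=2.555100 → y ← -2.190000 + 0.14·2.555100 = -1.832286
t=0.740000, y=-1.832286: f=2.204392 → y ← -1.832286 + 0.14·2.204392 = -1.523671
t=0.880000, y=-1.523671: f=1.907202 → y ← -1.523671 + 0.14·1.907202 = -1.256663
t=1.020000, y=-1.256663: f=1.655363 → y ← -1.256663 + 0.14·1.655363 = -1.024912
y(1.16) ≈ -1.0249

-1.0249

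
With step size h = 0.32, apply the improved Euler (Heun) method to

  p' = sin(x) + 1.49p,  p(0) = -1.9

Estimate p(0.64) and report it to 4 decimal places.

Heun: k1 = f(x_n, p_n); k2 = f(x_n + h, p_n + h·k1); p_{n+1} = p_n + (h/2)·(k1 + k2).
x=0.000000, p=-1.900000:
  k1 = f(0.000000, -1.900000) = -2.831000
  k2 = f(0.320000, -2.805920) = -3.866254
  p ← -1.900000 + (0.32/2)·(-2.831000 + (-3.866254)) = -2.971561
x=0.320000, p=-2.971561:
  k1 = f(0.320000, -2.971561) = -4.113059
  k2 = f(0.640000, -4.287740) = -5.791536
  p ← -2.971561 + (0.32/2)·(-4.113059 + (-5.791536)) = -4.556296
p(0.64) ≈ -4.5563

-4.5563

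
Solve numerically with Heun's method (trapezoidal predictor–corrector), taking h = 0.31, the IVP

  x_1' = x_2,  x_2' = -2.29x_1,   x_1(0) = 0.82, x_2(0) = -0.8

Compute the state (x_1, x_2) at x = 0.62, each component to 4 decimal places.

Heun on (x_1,x_2): k1 = f(x_n, state_n); k2 = f(x_n + h, state_n + h·k1); state_{n+1} = state_n + (h/2)·(k1 + k2).
0.000000: (0.820000, -0.800000)
  k1 = (-0.800000, -1.877800)
  predictor → (0.572000, -1.382118)
  k2 = (-1.382118, -1.309880)
  → (0.481772, -1.294090)
0.310000: (0.481772, -1.294090)
  k1 = (-1.294090, -1.103257)
  predictor → (0.080604, -1.636100)
  k2 = (-1.636100, -0.184582)
  → (0.027592, -1.493706)
(x_1(0.62), x_2(0.62)) ≈ (0.0276, -1.4937)

0.0276, -1.4937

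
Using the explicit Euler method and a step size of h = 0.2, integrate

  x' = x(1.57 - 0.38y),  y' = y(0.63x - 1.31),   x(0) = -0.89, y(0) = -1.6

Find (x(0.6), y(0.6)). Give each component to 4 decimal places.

Euler on (x,y): x_{n+1} = x_n + h·x', y_{n+1} = y_n + h·y'.
0.000000: (-0.890000, -1.600000); f=(-1.938420, 2.993120) → (-1.277684, -1.001376)
0.200000: (-1.277684, -1.001376); f=(-2.492152, 2.117851) → (-1.776114, -0.577806)
0.400000: (-1.776114, -0.577806); f=(-3.178474, 1.403463) → (-2.411809, -0.297113)
(x(0.6), y(0.6)) ≈ (-2.4118, -0.2971)

-2.4118, -0.2971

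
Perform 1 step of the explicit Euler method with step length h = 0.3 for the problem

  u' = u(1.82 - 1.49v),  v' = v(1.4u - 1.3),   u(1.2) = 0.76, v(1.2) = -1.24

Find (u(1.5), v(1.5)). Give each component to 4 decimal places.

1.5962, -1.1522

Euler on (u,v): u_{n+1} = u_n + h·u', v_{n+1} = v_n + h·v'.
1.200000: (0.760000, -1.240000); f=(2.787376, 0.292640) → (1.596213, -1.152208)
(u(1.5), v(1.5)) ≈ (1.5962, -1.1522)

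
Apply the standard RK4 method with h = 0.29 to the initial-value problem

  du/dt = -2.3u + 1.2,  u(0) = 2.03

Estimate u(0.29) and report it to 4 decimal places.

1.2973

RK4: k1 = f(t_n, u_n); k2 = f(t_n + h/2, u_n + (h/2)·k1); k3 = f(t_n + h/2, u_n + (h/2)·k2); k4 = f(t_n + h, u_n + h·k3); u_{n+1} = u_n + (h/6)·(k1 + 2k2 + 2k3 + k4).
t=0.000000, u=2.030000:
  k1 = f(0.000000, 2.030000) = -3.469000
  k2 = f(0.145000, 1.526995) = -2.312088
  k3 = f(0.145000, 1.694747) = -2.697918
  k4 = f(0.290000, 1.247604) = -1.669488
  u ← 2.030000 + (0.29/6)·(k1 + 2k2 + 2k3 + k4) = 1.297339
u(0.29) ≈ 1.2973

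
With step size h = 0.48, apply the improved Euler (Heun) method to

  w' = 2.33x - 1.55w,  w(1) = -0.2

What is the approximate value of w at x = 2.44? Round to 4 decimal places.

2.5871

Heun: k1 = f(x_n, w_n); k2 = f(x_n + h, w_n + h·k1); w_{n+1} = w_n + (h/2)·(k1 + k2).
x=1.000000, w=-0.200000:
  k1 = f(1.000000, -0.200000) = 2.640000
  k2 = f(1.480000, 1.067200) = 1.794240
  w ← -0.200000 + (0.48/2)·(2.640000 + 1.794240) = 0.864218
x=1.480000, w=0.864218:
  k1 = f(1.480000, 0.864218) = 2.108863
  k2 = f(1.960000, 1.876472) = 1.658269
  w ← 0.864218 + (0.48/2)·(2.108863 + 1.658269) = 1.768329
x=1.960000, w=1.768329:
  k1 = f(1.960000, 1.768329) = 1.825890
  k2 = f(2.440000, 2.644756) = 1.585828
  w ← 1.768329 + (0.48/2)·(1.825890 + 1.585828) = 2.587141
w(2.44) ≈ 2.5871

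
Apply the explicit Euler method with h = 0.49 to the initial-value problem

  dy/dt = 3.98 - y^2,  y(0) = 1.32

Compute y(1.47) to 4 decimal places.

Euler: y_{n+1} = y_n + h·f(t_n, y_n).
t=0.000000, y=1.320000: f=2.237600 → y ← 1.320000 + 0.49·2.237600 = 2.416424
t=0.490000, y=2.416424: f=-1.859105 → y ← 2.416424 + 0.49·(-1.859105) = 1.505463
t=0.980000, y=1.505463: f=1.713582 → y ← 1.505463 + 0.49·1.713582 = 2.345118
y(1.47) ≈ 2.3451

2.3451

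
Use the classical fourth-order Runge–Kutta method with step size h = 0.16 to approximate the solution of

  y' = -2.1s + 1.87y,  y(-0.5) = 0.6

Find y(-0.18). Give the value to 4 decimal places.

1.4189

RK4: k1 = f(s_n, y_n); k2 = f(s_n + h/2, y_n + (h/2)·k1); k3 = f(s_n + h/2, y_n + (h/2)·k2); k4 = f(s_n + h, y_n + h·k3); y_{n+1} = y_n + (h/6)·(k1 + 2k2 + 2k3 + k4).
s=-0.500000, y=0.600000:
  k1 = f(-0.500000, 0.600000) = 2.172000
  k2 = f(-0.420000, 0.773760) = 2.328931
  k3 = f(-0.420000, 0.786314) = 2.352408
  k4 = f(-0.340000, 0.976385) = 2.539841
  y ← 0.600000 + (0.16/6)·(k1 + 2k2 + 2k3 + k4) = 0.975321
s=-0.340000, y=0.975321:
  k1 = f(-0.340000, 0.975321) = 2.537849
  k2 = f(-0.260000, 1.178348) = 2.749512
  k3 = f(-0.260000, 1.195281) = 2.781176
  k4 = f(-0.180000, 1.420309) = 3.033977
  y ← 0.975321 + (0.16/6)·(k1 + 2k2 + 2k3 + k4) = 1.418873
y(-0.18) ≈ 1.4189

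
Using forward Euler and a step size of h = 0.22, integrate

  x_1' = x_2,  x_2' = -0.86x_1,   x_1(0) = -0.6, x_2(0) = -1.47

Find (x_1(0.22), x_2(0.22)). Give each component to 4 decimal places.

-0.9234, -1.3565

Euler on (x_1,x_2): x_1_{n+1} = x_1_n + h·x_1', x_2_{n+1} = x_2_n + h·x_2'.
0.000000: (-0.600000, -1.470000); f=(-1.470000, 0.516000) → (-0.923400, -1.356480)
(x_1(0.22), x_2(0.22)) ≈ (-0.9234, -1.3565)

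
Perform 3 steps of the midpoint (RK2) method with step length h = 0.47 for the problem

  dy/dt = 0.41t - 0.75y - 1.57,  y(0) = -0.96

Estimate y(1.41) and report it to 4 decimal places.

Midpoint: k1 = f(t_n, y_n); k2 = f(t_n + h/2, y_n + (h/2)·k1); y_{n+1} = y_n + h·k2.
t=0.000000, y=-0.960000:
  k1 = f(0.000000, -0.960000) = -0.850000
  k2 = f(0.235000, -1.159750) = -0.603838
  y ← -0.960000 + 0.47·(-0.603838) = -1.243804
t=0.470000, y=-1.243804:
  k1 = f(0.470000, -1.243804) = -0.444447
  k2 = f(0.705000, -1.348249) = -0.269763
  y ← -1.243804 + 0.47·(-0.269763) = -1.370592
t=0.940000, y=-1.370592:
  k1 = f(0.940000, -1.370592) = -0.156656
  k2 = f(1.175000, -1.407407) = -0.032695
  y ← -1.370592 + 0.47·(-0.032695) = -1.385959
y(1.41) ≈ -1.3860

-1.3860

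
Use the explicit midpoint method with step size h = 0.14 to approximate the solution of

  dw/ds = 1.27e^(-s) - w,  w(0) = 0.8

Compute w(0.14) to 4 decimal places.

Midpoint: k1 = f(s_n, w_n); k2 = f(s_n + h/2, w_n + (h/2)·k1); w_{n+1} = w_n + h·k2.
s=0.000000, w=0.800000:
  k1 = f(0.000000, 0.800000) = 0.470000
  k2 = f(0.070000, 0.832900) = 0.351240
  w ← 0.800000 + 0.14·0.351240 = 0.849174
w(0.14) ≈ 0.8492

0.8492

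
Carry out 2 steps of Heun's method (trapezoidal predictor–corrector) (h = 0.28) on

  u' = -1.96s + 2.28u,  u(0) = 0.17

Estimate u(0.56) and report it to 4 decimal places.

Heun: k1 = f(s_n, u_n); k2 = f(s_n + h, u_n + h·k1); u_{n+1} = u_n + (h/2)·(k1 + k2).
s=0.000000, u=0.170000:
  k1 = f(0.000000, 0.170000) = 0.387600
  k2 = f(0.280000, 0.278528) = 0.086244
  u ← 0.170000 + (0.28/2)·(0.387600 + 0.086244) = 0.236338
s=0.280000, u=0.236338:
  k1 = f(0.280000, 0.236338) = -0.009949
  k2 = f(0.560000, 0.233552) = -0.565101
  u ← 0.236338 + (0.28/2)·(-0.009949 + (-0.565101)) = 0.155831
u(0.56) ≈ 0.1558

0.1558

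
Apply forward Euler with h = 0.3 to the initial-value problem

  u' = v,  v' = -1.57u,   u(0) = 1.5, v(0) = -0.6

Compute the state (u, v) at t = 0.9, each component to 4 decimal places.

Euler on (u,v): u_{n+1} = u_n + h·u', v_{n+1} = v_n + h·v'.
0.000000: (1.500000, -0.600000); f=(-0.600000, -2.355000) → (1.320000, -1.306500)
0.300000: (1.320000, -1.306500); f=(-1.306500, -2.072400) → (0.928050, -1.928220)
0.600000: (0.928050, -1.928220); f=(-1.928220, -1.457039) → (0.349584, -2.365332)
(u(0.9), v(0.9)) ≈ (0.3496, -2.3653)

0.3496, -2.3653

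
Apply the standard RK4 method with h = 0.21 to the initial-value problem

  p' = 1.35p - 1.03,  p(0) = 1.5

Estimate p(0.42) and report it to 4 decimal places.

RK4: k1 = f(s_n, p_n); k2 = f(s_n + h/2, p_n + (h/2)·k1); k3 = f(s_n + h/2, p_n + (h/2)·k2); k4 = f(s_n + h, p_n + h·k3); p_{n+1} = p_n + (h/6)·(k1 + 2k2 + 2k3 + k4).
s=0.000000, p=1.500000:
  k1 = f(0.000000, 1.500000) = 0.995000
  k2 = f(0.105000, 1.604475) = 1.136041
  k3 = f(0.105000, 1.619284) = 1.156034
  k4 = f(0.210000, 1.742767) = 1.322736
  p ← 1.500000 + (0.21/6)·(k1 + 2k2 + 2k3 + k4) = 1.741566
s=0.210000, p=1.741566:
  k1 = f(0.210000, 1.741566) = 1.321114
  k2 = f(0.315000, 1.880283) = 1.508382
  k3 = f(0.315000, 1.899946) = 1.534927
  k4 = f(0.420000, 2.063901) = 1.756266
  p ← 1.741566 + (0.21/6)·(k1 + 2k2 + 2k3 + k4) = 2.062306
p(0.42) ≈ 2.0623

2.0623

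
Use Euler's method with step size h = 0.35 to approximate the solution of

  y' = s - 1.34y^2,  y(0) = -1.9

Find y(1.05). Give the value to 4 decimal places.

Euler: y_{n+1} = y_n + h·f(s_n, y_n).
s=0.000000, y=-1.900000: f=-4.837400 → y ← -1.900000 + 0.35·(-4.837400) = -3.593090
s=0.350000, y=-3.593090: f=-16.949796 → y ← -3.593090 + 0.35·(-16.949796) = -9.525519
s=0.700000, y=-9.525519: f=-120.885579 → y ← -9.525519 + 0.35·(-120.885579) = -51.835471
y(1.05) ≈ -51.8355

-51.8355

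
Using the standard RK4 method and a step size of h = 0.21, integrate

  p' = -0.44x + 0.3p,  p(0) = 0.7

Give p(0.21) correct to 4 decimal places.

RK4: k1 = f(x_n, p_n); k2 = f(x_n + h/2, p_n + (h/2)·k1); k3 = f(x_n + h/2, p_n + (h/2)·k2); k4 = f(x_n + h, p_n + h·k3); p_{n+1} = p_n + (h/6)·(k1 + 2k2 + 2k3 + k4).
x=0.000000, p=0.700000:
  k1 = f(0.000000, 0.700000) = 0.210000
  k2 = f(0.105000, 0.722050) = 0.170415
  k3 = f(0.105000, 0.717894) = 0.169168
  k4 = f(0.210000, 0.735525) = 0.128258
  p ← 0.700000 + (0.21/6)·(k1 + 2k2 + 2k3 + k4) = 0.735610
p(0.21) ≈ 0.7356

0.7356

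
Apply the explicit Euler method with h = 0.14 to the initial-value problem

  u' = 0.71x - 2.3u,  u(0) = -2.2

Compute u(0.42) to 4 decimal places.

-0.6484

Euler: u_{n+1} = u_n + h·f(x_n, u_n).
x=0.000000, u=-2.200000: f=5.060000 → u ← -2.200000 + 0.14·5.060000 = -1.491600
x=0.140000, u=-1.491600: f=3.530080 → u ← -1.491600 + 0.14·3.530080 = -0.997389
x=0.280000, u=-0.997389: f=2.492794 → u ← -0.997389 + 0.14·2.492794 = -0.648398
u(0.42) ≈ -0.6484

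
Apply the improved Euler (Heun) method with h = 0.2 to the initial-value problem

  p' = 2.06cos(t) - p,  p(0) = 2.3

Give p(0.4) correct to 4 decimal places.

2.1985

Heun: k1 = f(t_n, p_n); k2 = f(t_n + h, p_n + h·k1); p_{n+1} = p_n + (h/2)·(k1 + k2).
t=0.000000, p=2.300000:
  k1 = f(0.000000, 2.300000) = -0.240000
  k2 = f(0.200000, 2.252000) = -0.233063
  p ← 2.300000 + (0.2/2)·(-0.240000 + (-0.233063)) = 2.252694
t=0.200000, p=2.252694:
  k1 = f(0.200000, 2.252694) = -0.233757
  k2 = f(0.400000, 2.205942) = -0.308557
  p ← 2.252694 + (0.2/2)·(-0.233757 + (-0.308557)) = 2.198462
p(0.4) ≈ 2.1985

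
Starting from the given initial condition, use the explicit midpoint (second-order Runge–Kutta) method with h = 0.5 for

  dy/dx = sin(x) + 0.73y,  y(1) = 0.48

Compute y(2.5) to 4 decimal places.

3.8449

Midpoint: k1 = f(x_n, y_n); k2 = f(x_n + h/2, y_n + (h/2)·k1); y_{n+1} = y_n + h·k2.
x=1.000000, y=0.480000:
  k1 = f(1.000000, 0.480000) = 1.191871
  k2 = f(1.250000, 0.777968) = 1.516901
  y ← 0.480000 + 0.5·1.516901 = 1.238451
x=1.500000, y=1.238451:
  k1 = f(1.500000, 1.238451) = 1.901564
  k2 = f(1.750000, 1.713842) = 2.235090
  y ← 1.238451 + 0.5·2.235090 = 2.355996
x=2.000000, y=2.355996:
  k1 = f(2.000000, 2.355996) = 2.629174
  k2 = f(2.250000, 3.013289) = 2.977774
  y ← 2.355996 + 0.5·2.977774 = 3.844883
y(2.5) ≈ 3.8449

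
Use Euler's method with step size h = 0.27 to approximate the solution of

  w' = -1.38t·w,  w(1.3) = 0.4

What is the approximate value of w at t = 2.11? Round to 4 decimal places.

0.0269

Euler: w_{n+1} = w_n + h·f(t_n, w_n).
t=1.300000, w=0.400000: f=-0.717600 → w ← 0.400000 + 0.27·(-0.717600) = 0.206248
t=1.570000, w=0.206248: f=-0.446857 → w ← 0.206248 + 0.27·(-0.446857) = 0.085597
t=1.840000, w=0.085597: f=-0.217347 → w ← 0.085597 + 0.27·(-0.217347) = 0.026913
w(2.11) ≈ 0.0269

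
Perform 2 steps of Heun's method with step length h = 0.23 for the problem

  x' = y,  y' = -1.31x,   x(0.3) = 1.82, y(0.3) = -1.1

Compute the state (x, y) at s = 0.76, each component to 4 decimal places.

1.0815, -2.0076

Heun on (x,y): k1 = f(s_n, state_n); k2 = f(s_n + h, state_n + h·k1); state_{n+1} = state_n + (h/2)·(k1 + k2).
0.300000: (1.820000, -1.100000)
  k1 = (-1.100000, -2.384200)
  predictor → (1.567000, -1.648366)
  k2 = (-1.648366, -2.052770)
  → (1.503938, -1.610252)
0.530000: (1.503938, -1.610252)
  k1 = (-1.610252, -1.970159)
  predictor → (1.133580, -2.063388)
  k2 = (-2.063388, -1.484990)
  → (1.081469, -2.007594)
(x(0.76), y(0.76)) ≈ (1.0815, -2.0076)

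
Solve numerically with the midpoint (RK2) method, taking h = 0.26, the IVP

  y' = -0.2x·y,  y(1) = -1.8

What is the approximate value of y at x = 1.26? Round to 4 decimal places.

-1.6970

Midpoint: k1 = f(x_n, y_n); k2 = f(x_n + h/2, y_n + (h/2)·k1); y_{n+1} = y_n + h·k2.
x=1.000000, y=-1.800000:
  k1 = f(1.000000, -1.800000) = 0.360000
  k2 = f(1.130000, -1.753200) = 0.396223
  y ← -1.800000 + 0.26·0.396223 = -1.696982
y(1.26) ≈ -1.6970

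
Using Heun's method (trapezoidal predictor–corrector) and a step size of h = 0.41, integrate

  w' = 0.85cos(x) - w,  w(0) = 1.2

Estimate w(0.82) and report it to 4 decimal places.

0.9354

Heun: k1 = f(x_n, w_n); k2 = f(x_n + h, w_n + h·k1); w_{n+1} = w_n + (h/2)·(k1 + k2).
x=0.000000, w=1.200000:
  k1 = f(0.000000, 1.200000) = -0.350000
  k2 = f(0.410000, 1.056500) = -0.276947
  w ← 1.200000 + (0.41/2)·(-0.350000 + (-0.276947)) = 1.071476
x=0.410000, w=1.071476:
  k1 = f(0.410000, 1.071476) = -0.291923
  k2 = f(0.820000, 0.951787) = -0.371899
  w ← 1.071476 + (0.41/2)·(-0.291923 + (-0.371899)) = 0.935392
w(0.82) ≈ 0.9354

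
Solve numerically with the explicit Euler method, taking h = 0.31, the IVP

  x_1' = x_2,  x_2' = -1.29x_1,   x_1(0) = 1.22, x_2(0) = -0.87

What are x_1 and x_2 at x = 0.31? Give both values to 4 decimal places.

0.9503, -1.3579

Euler on (x_1,x_2): x_1_{n+1} = x_1_n + h·x_1', x_2_{n+1} = x_2_n + h·x_2'.
0.000000: (1.220000, -0.870000); f=(-0.870000, -1.573800) → (0.950300, -1.357878)
(x_1(0.31), x_2(0.31)) ≈ (0.9503, -1.3579)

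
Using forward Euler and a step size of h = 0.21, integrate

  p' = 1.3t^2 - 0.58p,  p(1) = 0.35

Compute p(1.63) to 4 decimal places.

Euler: p_{n+1} = p_n + h·f(t_n, p_n).
t=1.000000, p=0.350000: f=1.097000 → p ← 0.350000 + 0.21·1.097000 = 0.580370
t=1.210000, p=0.580370: f=1.566715 → p ← 0.580370 + 0.21·1.566715 = 0.909380
t=1.420000, p=0.909380: f=2.093879 → p ← 0.909380 + 0.21·2.093879 = 1.349095
p(1.63) ≈ 1.3491

1.3491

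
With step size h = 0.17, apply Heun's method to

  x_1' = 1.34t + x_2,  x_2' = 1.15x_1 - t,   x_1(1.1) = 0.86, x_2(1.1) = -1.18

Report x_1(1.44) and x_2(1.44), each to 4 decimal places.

Heun on (x_1,x_2): k1 = f(t_n, state_n); k2 = f(t_n + h, state_n + h·k1); state_{n+1} = state_n + (h/2)·(k1 + k2).
1.100000: (0.860000, -1.180000)
  k1 = (0.294000, -0.111000)
  predictor → (0.909980, -1.198870)
  k2 = (0.502930, -0.223523)
  → (0.927739, -1.208434)
1.270000: (0.927739, -1.208434)
  k1 = (0.493366, -0.203100)
  predictor → (1.011611, -1.242961)
  k2 = (0.686639, -0.276647)
  → (1.028039, -1.249213)
(x_1(1.44), x_2(1.44)) ≈ (1.0280, -1.2492)

1.0280, -1.2492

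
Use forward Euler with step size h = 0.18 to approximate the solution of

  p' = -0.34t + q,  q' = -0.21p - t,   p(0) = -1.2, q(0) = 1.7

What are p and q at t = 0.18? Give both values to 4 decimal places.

Euler on (p,q): p_{n+1} = p_n + h·p', q_{n+1} = q_n + h·q'.
0.000000: (-1.200000, 1.700000); f=(1.700000, 0.252000) → (-0.894000, 1.745360)
(p(0.18), q(0.18)) ≈ (-0.8940, 1.7454)

-0.8940, 1.7454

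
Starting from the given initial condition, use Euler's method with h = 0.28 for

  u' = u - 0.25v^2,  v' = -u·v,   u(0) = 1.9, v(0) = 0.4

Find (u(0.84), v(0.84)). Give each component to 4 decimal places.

3.9628, 0.0080

Euler on (u,v): u_{n+1} = u_n + h·u', v_{n+1} = v_n + h·v'.
0.000000: (1.900000, 0.400000); f=(1.860000, -0.760000) → (2.420800, 0.187200)
0.280000: (2.420800, 0.187200); f=(2.412039, -0.453174) → (3.096171, 0.060311)
0.560000: (3.096171, 0.060311); f=(3.095262, -0.186734) → (3.962844, 0.008026)
(u(0.84), v(0.84)) ≈ (3.9628, 0.0080)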